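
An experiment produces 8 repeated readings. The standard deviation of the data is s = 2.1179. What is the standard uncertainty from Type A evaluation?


u_A = s / sqrt(n)
u_A = 2.1179 / sqrt(8)
u_A = 2.1179 / 2.8284271
u_A = 0.7488

0.7488


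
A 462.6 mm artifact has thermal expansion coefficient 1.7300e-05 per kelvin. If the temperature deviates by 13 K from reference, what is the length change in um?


dL = L * alpha * dT
= 462.6 * 1.7300e-05 * 13
= 0.1040387 mm
dL_um = 0.1040387 * 1000 = 104.0387 um

104.0387


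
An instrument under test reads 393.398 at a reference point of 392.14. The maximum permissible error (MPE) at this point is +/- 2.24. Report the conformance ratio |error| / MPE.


e = indication - reference = 393.398 - 392.14 = 1.2580
|e| = 1.2580
ratio = |e| / MPE = 1.2580 / 2.24
ratio = 0.5616

0.5616


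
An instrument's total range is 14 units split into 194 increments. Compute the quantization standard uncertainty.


resolution = range / divisions
resolution = 14 / 194 = 0.072164948
u_res = resolution / (2*sqrt(3))
u_res = 0.072164948 / 3.4641016
u_res = 0.0208

0.0208


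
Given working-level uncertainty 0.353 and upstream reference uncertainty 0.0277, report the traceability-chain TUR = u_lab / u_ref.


TUR = u_lab / u_ref
= 0.353 / 0.0277
= 12.7437

12.7437


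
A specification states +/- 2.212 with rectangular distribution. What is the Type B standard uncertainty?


u_B = half_width / sqrt(3)
u_B = 2.212 / 1.7320508
u_B = 1.2771

1.2771


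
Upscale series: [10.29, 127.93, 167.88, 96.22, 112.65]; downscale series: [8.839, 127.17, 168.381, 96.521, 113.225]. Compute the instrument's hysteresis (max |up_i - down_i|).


|10.29 - 8.839| = 1.4510
|127.93 - 127.17| = 0.7600
|167.88 - 168.381| = 0.5010
|96.22 - 96.521| = 0.3010
|112.65 - 113.225| = 0.5750
hysteresis = max(diffs) = 1.4510

1.4510


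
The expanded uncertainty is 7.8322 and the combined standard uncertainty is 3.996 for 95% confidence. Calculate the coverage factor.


k = U / uc
k = 7.8322 / 3.996
k = 1.96

1.96


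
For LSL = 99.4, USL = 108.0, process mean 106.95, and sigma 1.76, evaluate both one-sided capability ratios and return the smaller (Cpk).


Cpu = (USL - mean) / (3*sigma) = (108.0 - 106.95) / (3*1.76) = 0.1989
Cpl = (mean - LSL) / (3*sigma) = (106.95 - 99.4) / (3*1.76) = 1.4299
Cpk = min(Cpu, Cpl) = 0.1989

0.1989


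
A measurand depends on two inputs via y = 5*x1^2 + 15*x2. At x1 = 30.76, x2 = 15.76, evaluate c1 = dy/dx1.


y = 5*x1^2 + 15*x2
dy/dx1 = 2*5*x1
Evaluate at x1 = 30.76: c1 = 10 * 30.76
c1 = 307.6000

307.6000


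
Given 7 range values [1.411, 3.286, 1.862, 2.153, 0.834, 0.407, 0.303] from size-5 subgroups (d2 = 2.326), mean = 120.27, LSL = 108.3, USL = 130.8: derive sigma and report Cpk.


R_bar = (1.411 + 3.286 + 1.862 + 2.153 + 0.834 + 0.407 + 0.303) / 7 = 1.4651429
sigma = R_bar / d2 = 1.4651429 / 2.326 = 0.62989807
Cp = (USL - LSL)/(6*sigma) = (130.8 - 108.3)/(6*0.62989807) = 5.9533
Cpu = (130.8 - 120.27)/(3*0.62989807) = 5.5723
Cpl = (120.27 - 108.3)/(3*0.62989807) = 6.3344
Cpk = min(Cpu, Cpl) = 5.5723

5.5723


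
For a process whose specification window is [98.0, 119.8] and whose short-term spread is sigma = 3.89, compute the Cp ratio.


Cp = (USL - LSL) / (6 * sigma)
= (119.8 - 98.0) / (6 * 3.89)
= 21.8000 / 23.3400
= 0.9340

0.9340


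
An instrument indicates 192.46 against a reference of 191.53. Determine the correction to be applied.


Correction = standard - reading
= 191.53 - 192.46
= -0.9300

-0.9300


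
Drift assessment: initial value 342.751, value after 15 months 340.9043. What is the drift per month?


rate = (v2 - v1) / months
= (340.9043 - 342.751) / 15
= -1.8467 / 15
= -0.1231

-0.1231


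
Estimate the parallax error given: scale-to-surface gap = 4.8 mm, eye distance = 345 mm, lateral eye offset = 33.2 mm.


error = h * offset / d
= 4.8 * 33.2 / 345
= 0.4619

0.4619


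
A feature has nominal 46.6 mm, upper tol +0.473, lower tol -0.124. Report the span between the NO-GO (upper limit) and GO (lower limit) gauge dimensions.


GO = nominal - lower_tol (smallest hole = maximum material condition)
GO = 46.6 - 0.124 = 46.476
NO-GO = nominal + upper_tol (largest hole = least material condition)
NO-GO = 46.6 + 0.473 = 47.073
spread = NO-GO - GO = 47.073 - 46.476 = 0.5970

0.5970


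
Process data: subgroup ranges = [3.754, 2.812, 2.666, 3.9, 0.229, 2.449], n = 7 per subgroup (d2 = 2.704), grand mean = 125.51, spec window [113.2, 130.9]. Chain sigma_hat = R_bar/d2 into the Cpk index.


R_bar = (3.754 + 2.812 + 2.666 + 3.9 + 0.229 + 2.449) / 6 = 2.635
sigma = R_bar / d2 = 2.635 / 2.704 = 0.97448225
Cp = (USL - LSL)/(6*sigma) = (130.9 - 113.2)/(6*0.97448225) = 3.0272
Cpu = (130.9 - 125.51)/(3*0.97448225) = 1.8437
Cpl = (125.51 - 113.2)/(3*0.97448225) = 4.2108
Cpk = min(Cpu, Cpl) = 1.8437

1.8437


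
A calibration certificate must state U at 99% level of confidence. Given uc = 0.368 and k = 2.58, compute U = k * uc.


U = k * uc
U = 2.58 * 0.368
U = 0.9494

0.9494


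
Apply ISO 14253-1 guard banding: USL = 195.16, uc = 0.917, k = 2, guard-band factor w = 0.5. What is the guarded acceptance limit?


U = k * uc = 2 * 0.917 = 1.834
guard band g = w * U = 0.5 * 1.834 = 0.917
AL = USL - g = 195.16 - 0.917
AL = 194.2430

194.2430


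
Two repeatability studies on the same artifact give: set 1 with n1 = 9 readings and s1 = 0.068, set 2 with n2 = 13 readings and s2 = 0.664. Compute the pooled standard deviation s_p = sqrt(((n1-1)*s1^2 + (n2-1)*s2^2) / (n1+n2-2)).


s_p = sqrt(((n1-1)*s1^2 + (n2-1)*s2^2) / (n1+n2-2))
numerator = (9-1)*0.068^2 + (13-1)*0.664^2 = 0.036992 + 5.290752 = 5.327744
denominator = 9 + 13 - 2 = 20
s_p^2 = 5.327744 / 20 = 0.2663872
s_p = sqrt(0.2663872) = 0.5161

0.5161


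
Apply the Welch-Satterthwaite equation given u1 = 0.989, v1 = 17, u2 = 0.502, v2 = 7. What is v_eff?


uc = sqrt(u1^2 + u2^2) = sqrt(0.989^2 + 0.502^2) = 1.10911
v_eff = uc^4 / (u1^4/v1 + u2^4/v2)
= 1.10911^4 / (0.989^4/17 + 0.502^4/7)
= 1.5132075 / 0.065349976
v_eff = 23.1554

23.1554


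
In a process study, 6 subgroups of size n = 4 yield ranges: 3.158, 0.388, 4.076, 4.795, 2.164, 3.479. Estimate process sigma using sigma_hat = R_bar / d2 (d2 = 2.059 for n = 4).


R_bar = (3.158 + 0.388 + 4.076 + 4.795 + 2.164 + 3.479) / 6
R_bar = 18.06 / 6 = 3.01
sigma_hat = R_bar / d2 = 3.01 / 2.059 = 1.4619

1.4619


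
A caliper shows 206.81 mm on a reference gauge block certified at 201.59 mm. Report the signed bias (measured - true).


Systematic error = measured - true
= 206.81 - 201.59
= 5.2200

5.2200


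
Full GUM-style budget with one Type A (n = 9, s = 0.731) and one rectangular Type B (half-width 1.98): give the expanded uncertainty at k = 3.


u_A = s / sqrt(n) = 0.731 / sqrt(9) = 0.24366667
u_B = half_width / sqrt(3) = 1.98 / sqrt(3) = 1.1431535
uc = sqrt(u_A^2 + u_B^2) = sqrt(0.24366667^2 + 1.1431535^2) = 1.1688342
U = k * uc = 3 * 1.1688342
U = 3.5065

3.5065


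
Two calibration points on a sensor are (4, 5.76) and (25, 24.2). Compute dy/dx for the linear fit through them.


slope = (y2 - y1) / (x2 - x1)
= (24.2 - 5.76) / (25 - 4)
= 18.4400 / 21
= 0.8781

0.8781


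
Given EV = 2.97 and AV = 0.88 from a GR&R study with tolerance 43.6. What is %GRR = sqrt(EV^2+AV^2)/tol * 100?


GRR = sqrt(EV^2 + AV^2) = sqrt(2.97^2 + 0.88^2) = 3.0976281
%GRR = GRR / tol * 100 = 3.0976281 / 43.6 * 100
%GRR = 7.1047

7.1047


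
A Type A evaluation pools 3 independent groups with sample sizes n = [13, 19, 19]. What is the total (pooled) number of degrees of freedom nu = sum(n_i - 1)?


nu = sum_i (n_i - 1)
nu = ((13 - 1) + (19 - 1) + (19 - 1))
nu = 12 + 18 + 18
nu = 48

48


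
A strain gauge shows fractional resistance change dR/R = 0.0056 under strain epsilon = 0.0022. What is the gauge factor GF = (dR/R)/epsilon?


GF = (dR/R) / epsilon
= 0.0056 / 0.0022
= 2.5455

2.5455


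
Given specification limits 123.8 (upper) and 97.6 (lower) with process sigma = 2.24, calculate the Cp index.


Cp = (USL - LSL) / (6 * sigma)
= (123.8 - 97.6) / (6 * 2.24)
= 26.2000 / 13.4400
= 1.9494

1.9494


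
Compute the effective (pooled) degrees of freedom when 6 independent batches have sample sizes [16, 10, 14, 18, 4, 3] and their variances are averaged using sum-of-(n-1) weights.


nu = sum_i (n_i - 1)
nu = ((16 - 1) + (10 - 1) + (14 - 1) + (18 - 1) + (4 - 1) + (3 - 1))
nu = 15 + 9 + 13 + 17 + 3 + 2
nu = 59

59


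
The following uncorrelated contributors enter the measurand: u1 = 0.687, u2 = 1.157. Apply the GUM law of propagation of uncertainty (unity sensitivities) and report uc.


uc = sqrt(0.687^2 + 1.157^2)
uc = sqrt(1.810618)
uc = 1.3456

1.3456


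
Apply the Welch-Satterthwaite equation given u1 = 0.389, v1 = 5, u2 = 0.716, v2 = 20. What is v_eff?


uc = sqrt(u1^2 + u2^2) = sqrt(0.389^2 + 0.716^2) = 0.81484784
v_eff = uc^4 / (u1^4/v1 + u2^4/v2)
= 0.81484784^4 / (0.389^4/5 + 0.716^4/20)
= 0.44086546 / 0.017720418
v_eff = 24.8790

24.8790


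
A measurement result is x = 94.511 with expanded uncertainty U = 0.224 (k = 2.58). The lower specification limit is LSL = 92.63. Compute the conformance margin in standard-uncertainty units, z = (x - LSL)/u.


u = U / k = 0.224 / 2.58 = 0.086821705
margin = |LSL - x| = |92.63 - 94.511| = 1.881
z = margin / u = 1.881 / 0.086821705
z = 21.6651

21.6651


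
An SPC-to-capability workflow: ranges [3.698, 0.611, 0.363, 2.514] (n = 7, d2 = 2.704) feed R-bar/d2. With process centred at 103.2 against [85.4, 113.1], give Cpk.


R_bar = (3.698 + 0.611 + 0.363 + 2.514) / 4 = 1.7965
sigma = R_bar / d2 = 1.7965 / 2.704 = 0.66438609
Cp = (USL - LSL)/(6*sigma) = (113.1 - 85.4)/(6*0.66438609) = 6.9488
Cpu = (113.1 - 103.2)/(3*0.66438609) = 4.9670
Cpl = (103.2 - 85.4)/(3*0.66438609) = 8.9306
Cpk = min(Cpu, Cpl) = 4.9670

4.9670


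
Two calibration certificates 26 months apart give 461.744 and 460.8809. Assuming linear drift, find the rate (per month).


rate = (v2 - v1) / months
= (460.8809 - 461.744) / 26
= -0.8631 / 26
= -0.0332

-0.0332


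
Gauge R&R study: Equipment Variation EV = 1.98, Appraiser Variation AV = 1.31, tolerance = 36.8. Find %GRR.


GRR = sqrt(EV^2 + AV^2) = sqrt(1.98^2 + 1.31^2) = 2.3741314
%GRR = GRR / tol * 100 = 2.3741314 / 36.8 * 100
%GRR = 6.4514

6.4514


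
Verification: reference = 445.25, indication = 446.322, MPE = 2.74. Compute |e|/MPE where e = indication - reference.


e = indication - reference = 446.322 - 445.25 = 1.0720
|e| = 1.0720
ratio = |e| / MPE = 1.0720 / 2.74
ratio = 0.3912

0.3912


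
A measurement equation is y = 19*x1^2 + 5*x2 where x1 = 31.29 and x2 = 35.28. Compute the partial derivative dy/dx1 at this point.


y = 19*x1^2 + 5*x2
dy/dx1 = 2*19*x1
Evaluate at x1 = 31.29: c1 = 38 * 31.29
c1 = 1189.0200

1189.0200


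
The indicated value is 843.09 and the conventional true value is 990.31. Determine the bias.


Systematic error = measured - true
= 843.09 - 990.31
= -147.2200

-147.2200


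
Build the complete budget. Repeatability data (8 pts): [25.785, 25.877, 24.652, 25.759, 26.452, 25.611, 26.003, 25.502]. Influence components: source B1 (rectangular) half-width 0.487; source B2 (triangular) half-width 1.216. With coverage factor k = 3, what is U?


mean = (25.785 + 25.877 + 24.652 + 25.759 + 26.452 + 25.611 + 26.003 + 25.502) / 8 = 25.705125
s = sqrt(sum((x - mean)^2)/(n-1)) = 0.51333182
u_A = s / sqrt(n) = 0.51333182 / sqrt(8) = 0.18149021
u_B1 = 0.487 / sqrt(3) = 0.28116958
u_B2 = 1.216 / sqrt(6) = 0.49642992
uc = sqrt(0.18149021^2 + 0.28116958^2 + 0.49642992^2) = 0.59869666
U = k * uc = 3 * 0.59869666
U = 1.7961

1.7961


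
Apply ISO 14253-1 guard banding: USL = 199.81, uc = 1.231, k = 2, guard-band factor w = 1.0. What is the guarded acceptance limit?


U = k * uc = 2 * 1.231 = 2.462
guard band g = w * U = 1.0 * 2.462 = 2.462
AL = USL - g = 199.81 - 2.462
AL = 197.3480

197.3480


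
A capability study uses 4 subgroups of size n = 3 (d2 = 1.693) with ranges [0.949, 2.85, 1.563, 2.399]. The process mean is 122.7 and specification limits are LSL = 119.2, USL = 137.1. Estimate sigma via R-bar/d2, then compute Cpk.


R_bar = (0.949 + 2.85 + 1.563 + 2.399) / 4 = 1.94025
sigma = R_bar / d2 = 1.94025 / 1.693 = 1.1460425
Cp = (USL - LSL)/(6*sigma) = (137.1 - 119.2)/(6*1.1460425) = 2.6032
Cpu = (137.1 - 122.7)/(3*1.1460425) = 4.1883
Cpl = (122.7 - 119.2)/(3*1.1460425) = 1.0180
Cpk = min(Cpu, Cpl) = 1.0180

1.0180


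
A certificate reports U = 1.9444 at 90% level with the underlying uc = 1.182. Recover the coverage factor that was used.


k = U / uc
k = 1.9444 / 1.182
k = 1.645

1.645


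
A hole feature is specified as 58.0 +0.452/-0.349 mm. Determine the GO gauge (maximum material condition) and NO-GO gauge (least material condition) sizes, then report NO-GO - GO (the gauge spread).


GO = nominal - lower_tol (smallest hole = maximum material condition)
GO = 58.0 - 0.349 = 57.651
NO-GO = nominal + upper_tol (largest hole = least material condition)
NO-GO = 58.0 + 0.452 = 58.452
spread = NO-GO - GO = 58.452 - 57.651 = 0.8010

0.8010


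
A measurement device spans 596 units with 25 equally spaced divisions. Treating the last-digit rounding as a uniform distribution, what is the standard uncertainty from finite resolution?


resolution = range / divisions
resolution = 596 / 25 = 23.84
u_res = resolution / (2*sqrt(3))
u_res = 23.84 / 3.4641016
u_res = 6.8820

6.8820


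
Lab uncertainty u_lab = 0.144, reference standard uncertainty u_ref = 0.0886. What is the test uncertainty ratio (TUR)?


TUR = u_lab / u_ref
= 0.144 / 0.0886
= 1.6253

1.6253


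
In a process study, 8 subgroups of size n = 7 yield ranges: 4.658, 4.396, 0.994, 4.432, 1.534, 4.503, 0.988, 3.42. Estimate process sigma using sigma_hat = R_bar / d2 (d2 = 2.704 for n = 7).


R_bar = (4.658 + 4.396 + 0.994 + 4.432 + 1.534 + 4.503 + 0.988 + 3.42) / 8
R_bar = 24.925 / 8 = 3.115625
sigma_hat = R_bar / d2 = 3.115625 / 2.704 = 1.1522

1.1522


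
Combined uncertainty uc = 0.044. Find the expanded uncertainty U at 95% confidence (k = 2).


U = k * uc
U = 2 * 0.044
U = 0.0880

0.0880


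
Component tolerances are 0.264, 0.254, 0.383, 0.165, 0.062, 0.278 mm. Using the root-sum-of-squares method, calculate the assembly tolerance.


RSS = sqrt(0.264^2 + 0.254^2 + 0.383^2 + 0.165^2 + 0.062^2 + 0.278^2)
= sqrt(0.389254)
= 0.6239

0.6239


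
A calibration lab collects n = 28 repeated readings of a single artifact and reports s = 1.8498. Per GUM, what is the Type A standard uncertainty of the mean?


u_A = s / sqrt(n)
u_A = 1.8498 / sqrt(28)
u_A = 1.8498 / 5.2915026
u_A = 0.3496

0.3496


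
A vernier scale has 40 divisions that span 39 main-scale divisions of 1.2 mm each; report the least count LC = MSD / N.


LC = MSD / n_div
= 1.2 / 40
= 0.0300

0.0300


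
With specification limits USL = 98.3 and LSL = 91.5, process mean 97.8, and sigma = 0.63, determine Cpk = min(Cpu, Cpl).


Cpu = (USL - mean) / (3*sigma) = (98.3 - 97.8) / (3*0.63) = 0.2646
Cpl = (mean - LSL) / (3*sigma) = (97.8 - 91.5) / (3*0.63) = 3.3333
Cpk = min(Cpu, Cpl) = 0.2646

0.2646


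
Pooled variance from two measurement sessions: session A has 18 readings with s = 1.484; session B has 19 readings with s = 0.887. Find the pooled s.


s_p = sqrt(((n1-1)*s1^2 + (n2-1)*s2^2) / (n1+n2-2))
numerator = (18-1)*1.484^2 + (19-1)*0.887^2 = 37.438352 + 14.161842 = 51.600194
denominator = 18 + 19 - 2 = 35
s_p^2 = 51.600194 / 35 = 1.4742913
s_p = sqrt(1.4742913) = 1.2142

1.2142


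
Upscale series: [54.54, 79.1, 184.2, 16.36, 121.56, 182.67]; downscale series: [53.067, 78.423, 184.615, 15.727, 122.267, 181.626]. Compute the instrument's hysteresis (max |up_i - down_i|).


|54.54 - 53.067| = 1.4730
|79.1 - 78.423| = 0.6770
|184.2 - 184.615| = 0.4150
|16.36 - 15.727| = 0.6330
|121.56 - 122.267| = 0.7070
|182.67 - 181.626| = 1.0440
hysteresis = max(diffs) = 1.4730

1.4730


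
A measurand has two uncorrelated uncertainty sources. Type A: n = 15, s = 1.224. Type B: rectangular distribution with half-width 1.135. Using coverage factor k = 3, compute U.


u_A = s / sqrt(n) = 1.224 / sqrt(15) = 0.31603544
u_B = half_width / sqrt(3) = 1.135 / sqrt(3) = 0.65529256
uc = sqrt(u_A^2 + u_B^2) = sqrt(0.31603544^2 + 0.65529256^2) = 0.72752095
U = k * uc = 3 * 0.72752095
U = 2.1826

2.1826


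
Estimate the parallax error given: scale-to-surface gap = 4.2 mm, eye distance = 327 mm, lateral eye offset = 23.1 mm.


error = h * offset / d
= 4.2 * 23.1 / 327
= 0.2967

0.2967


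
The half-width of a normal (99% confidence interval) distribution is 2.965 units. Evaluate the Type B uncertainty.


u_B = half_width / 2.576
u_B = 2.965 / 2.576
u_B = 1.1510

1.1510


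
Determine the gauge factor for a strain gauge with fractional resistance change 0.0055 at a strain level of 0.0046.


GF = (dR/R) / epsilon
= 0.0055 / 0.0046
= 1.1957

1.1957


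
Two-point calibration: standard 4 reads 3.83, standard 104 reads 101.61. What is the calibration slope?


slope = (y2 - y1) / (x2 - x1)
= (101.61 - 3.83) / (104 - 4)
= 97.7800 / 100
= 0.9778

0.9778


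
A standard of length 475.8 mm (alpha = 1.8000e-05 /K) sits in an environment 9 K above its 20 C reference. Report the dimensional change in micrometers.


dL = L * alpha * dT
= 475.8 * 1.8000e-05 * 9
= 0.0770796 mm
dL_um = 0.0770796 * 1000 = 77.0796 um

77.0796


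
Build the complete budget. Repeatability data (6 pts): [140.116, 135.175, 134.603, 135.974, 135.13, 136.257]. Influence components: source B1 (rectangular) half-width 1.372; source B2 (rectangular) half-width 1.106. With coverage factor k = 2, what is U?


mean = (140.116 + 135.175 + 134.603 + 135.974 + 135.13 + 136.257) / 6 = 136.2091667
s = sqrt(sum((x - mean)^2)/(n-1)) = 2.0067292
u_A = s / sqrt(n) = 2.0067292 / sqrt(6) = 0.81924377
u_B1 = 1.372 / sqrt(3) = 0.79212457
u_B2 = 1.106 / sqrt(3) = 0.6385494
uc = sqrt(0.81924377^2 + 0.79212457^2 + 0.6385494^2) = 1.3062798
U = k * uc = 2 * 1.3062798
U = 2.6126

2.6126


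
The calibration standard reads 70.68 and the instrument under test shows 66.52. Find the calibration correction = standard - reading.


Correction = standard - reading
= 70.68 - 66.52
= 4.1600

4.1600


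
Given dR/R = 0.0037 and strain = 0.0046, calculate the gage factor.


GF = (dR/R) / epsilon
= 0.0037 / 0.0046
= 0.8043

0.8043


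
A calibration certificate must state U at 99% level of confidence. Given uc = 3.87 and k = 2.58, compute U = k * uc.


U = k * uc
U = 2.58 * 3.87
U = 9.9846

9.9846


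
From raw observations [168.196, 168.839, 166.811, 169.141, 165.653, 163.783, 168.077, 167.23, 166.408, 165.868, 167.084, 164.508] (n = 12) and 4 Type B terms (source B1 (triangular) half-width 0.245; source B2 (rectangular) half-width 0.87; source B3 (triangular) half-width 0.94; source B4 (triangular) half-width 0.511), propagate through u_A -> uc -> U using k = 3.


mean = (168.196 + 168.839 + 166.811 + 169.141 + 165.653 + 163.783 + 168.077 + 167.23 + 166.408 + 165.868 + 167.084 + 164.508) / 12 = 166.7998333
s = sqrt(sum((x - mean)^2)/(n-1)) = 1.6562958
u_A = s / sqrt(n) = 1.6562958 / sqrt(12) = 0.47813141
u_B1 = 0.245 / sqrt(6) = 0.10002083
u_B2 = 0.87 / sqrt(3) = 0.50229473
u_B3 = 0.94 / sqrt(6) = 0.38375339
u_B4 = 0.511 / sqrt(6) = 0.20861488
uc = sqrt(0.47813141^2 + 0.10002083^2 + 0.50229473^2 + 0.38375339^2 + 0.20861488^2) = 0.82565165
U = k * uc = 3 * 0.82565165
U = 2.4770

2.4770


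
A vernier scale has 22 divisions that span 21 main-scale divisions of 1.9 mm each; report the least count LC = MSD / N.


LC = MSD / n_div
= 1.9 / 22
= 0.0864

0.0864


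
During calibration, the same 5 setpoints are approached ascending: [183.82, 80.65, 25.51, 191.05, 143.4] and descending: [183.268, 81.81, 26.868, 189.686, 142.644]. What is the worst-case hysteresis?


|183.82 - 183.268| = 0.5520
|80.65 - 81.81| = 1.1600
|25.51 - 26.868| = 1.3580
|191.05 - 189.686| = 1.3640
|143.4 - 142.644| = 0.7560
hysteresis = max(diffs) = 1.3640

1.3640


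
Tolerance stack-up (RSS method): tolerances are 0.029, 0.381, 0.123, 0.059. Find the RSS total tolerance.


RSS = sqrt(0.029^2 + 0.381^2 + 0.123^2 + 0.059^2)
= sqrt(0.164612)
= 0.4057

0.4057


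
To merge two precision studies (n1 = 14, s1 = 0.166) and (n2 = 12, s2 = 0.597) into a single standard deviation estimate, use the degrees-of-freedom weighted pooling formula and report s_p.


s_p = sqrt(((n1-1)*s1^2 + (n2-1)*s2^2) / (n1+n2-2))
numerator = (14-1)*0.166^2 + (12-1)*0.597^2 = 0.358228 + 3.920499 = 4.278727
denominator = 14 + 12 - 2 = 24
s_p^2 = 4.278727 / 24 = 0.17828029
s_p = sqrt(0.17828029) = 0.4222

0.4222


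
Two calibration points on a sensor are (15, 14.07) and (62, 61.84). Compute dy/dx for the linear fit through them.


slope = (y2 - y1) / (x2 - x1)
= (61.84 - 14.07) / (62 - 15)
= 47.7700 / 47
= 1.0164

1.0164


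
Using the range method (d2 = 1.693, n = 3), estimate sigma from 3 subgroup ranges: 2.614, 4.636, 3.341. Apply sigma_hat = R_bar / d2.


R_bar = (2.614 + 4.636 + 3.341) / 3
R_bar = 10.591 / 3 = 3.5303333
sigma_hat = R_bar / d2 = 3.5303333 / 1.693 = 2.0853

2.0853


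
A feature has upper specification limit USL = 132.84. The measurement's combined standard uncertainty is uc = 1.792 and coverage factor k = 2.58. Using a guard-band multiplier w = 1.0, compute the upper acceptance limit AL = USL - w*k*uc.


U = k * uc = 2.58 * 1.792 = 4.62336
guard band g = w * U = 1.0 * 4.62336 = 4.62336
AL = USL - g = 132.84 - 4.62336
AL = 128.2166

128.2166


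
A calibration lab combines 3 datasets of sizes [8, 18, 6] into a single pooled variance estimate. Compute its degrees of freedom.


nu = sum_i (n_i - 1)
nu = ((8 - 1) + (18 - 1) + (6 - 1))
nu = 7 + 17 + 5
nu = 29

29


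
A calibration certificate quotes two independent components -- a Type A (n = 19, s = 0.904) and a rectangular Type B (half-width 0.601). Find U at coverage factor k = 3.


u_A = s / sqrt(n) = 0.904 / sqrt(19) = 0.20739182
u_B = half_width / sqrt(3) = 0.601 / sqrt(3) = 0.34698751
uc = sqrt(u_A^2 + u_B^2) = sqrt(0.20739182^2 + 0.34698751^2) = 0.40424213
U = k * uc = 3 * 0.40424213
U = 1.2127

1.2127


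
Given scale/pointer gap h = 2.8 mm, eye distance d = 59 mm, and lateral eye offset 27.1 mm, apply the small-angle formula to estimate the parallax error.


error = h * offset / d
= 2.8 * 27.1 / 59
= 1.2861

1.2861


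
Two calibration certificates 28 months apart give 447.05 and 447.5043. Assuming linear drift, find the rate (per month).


rate = (v2 - v1) / months
= (447.5043 - 447.05) / 28
= 0.4543 / 28
= 0.0162

0.0162


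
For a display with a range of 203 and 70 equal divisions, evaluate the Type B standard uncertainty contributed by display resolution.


resolution = range / divisions
resolution = 203 / 70 = 2.9
u_res = resolution / (2*sqrt(3))
u_res = 2.9 / 3.4641016
u_res = 0.8372

0.8372


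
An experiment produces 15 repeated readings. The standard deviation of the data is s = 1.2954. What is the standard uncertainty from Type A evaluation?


u_A = s / sqrt(n)
u_A = 1.2954 / sqrt(15)
u_A = 1.2954 / 3.8729833
u_A = 0.3345

0.3345


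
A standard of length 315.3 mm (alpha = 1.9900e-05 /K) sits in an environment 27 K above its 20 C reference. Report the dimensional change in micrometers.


dL = L * alpha * dT
= 315.3 * 1.9900e-05 * 27
= 0.1694107 mm
dL_um = 0.1694107 * 1000 = 169.4107 um

169.4107


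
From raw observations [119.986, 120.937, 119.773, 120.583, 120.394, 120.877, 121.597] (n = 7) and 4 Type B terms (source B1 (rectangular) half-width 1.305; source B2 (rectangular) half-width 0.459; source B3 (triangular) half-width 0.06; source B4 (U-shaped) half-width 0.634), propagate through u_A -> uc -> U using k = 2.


mean = (119.986 + 120.937 + 119.773 + 120.583 + 120.394 + 120.877 + 121.597) / 7 = 120.5924286
s = sqrt(sum((x - mean)^2)/(n-1)) = 0.61746197
u_A = s / sqrt(n) = 0.61746197 / sqrt(7) = 0.23337869
u_B1 = 1.305 / sqrt(3) = 0.7534421
u_B2 = 0.459 / sqrt(3) = 0.26500377
u_B3 = 0.06 / sqrt(6) = 0.024494897
u_B4 = 0.634 / sqrt(2) = 0.4483057
uc = sqrt(0.23337869^2 + 0.7534421^2 + 0.26500377^2 + 0.024494897^2 + 0.4483057^2) = 0.94548697
U = k * uc = 2 * 0.94548697
U = 1.8910

1.8910


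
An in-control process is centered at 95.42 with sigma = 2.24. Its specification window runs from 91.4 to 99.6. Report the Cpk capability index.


Cpu = (USL - mean) / (3*sigma) = (99.6 - 95.42) / (3*2.24) = 0.6220
Cpl = (mean - LSL) / (3*sigma) = (95.42 - 91.4) / (3*2.24) = 0.5982
Cpk = min(Cpu, Cpl) = 0.5982

0.5982


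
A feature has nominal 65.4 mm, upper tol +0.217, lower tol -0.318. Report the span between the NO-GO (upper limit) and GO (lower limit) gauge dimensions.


GO = nominal - lower_tol (smallest hole = maximum material condition)
GO = 65.4 - 0.318 = 65.082
NO-GO = nominal + upper_tol (largest hole = least material condition)
NO-GO = 65.4 + 0.217 = 65.617
spread = NO-GO - GO = 65.617 - 65.082 = 0.5350

0.5350


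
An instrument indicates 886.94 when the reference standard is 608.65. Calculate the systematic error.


Systematic error = measured - true
= 886.94 - 608.65
= 278.2900

278.2900


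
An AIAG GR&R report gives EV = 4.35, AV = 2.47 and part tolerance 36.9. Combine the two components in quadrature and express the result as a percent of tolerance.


GRR = sqrt(EV^2 + AV^2) = sqrt(4.35^2 + 2.47^2) = 5.0023395
%GRR = GRR / tol * 100 = 5.0023395 / 36.9 * 100
%GRR = 13.5565

13.5565


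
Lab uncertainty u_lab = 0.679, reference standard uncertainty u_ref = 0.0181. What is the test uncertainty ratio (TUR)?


TUR = u_lab / u_ref
= 0.679 / 0.0181
= 37.5138

37.5138


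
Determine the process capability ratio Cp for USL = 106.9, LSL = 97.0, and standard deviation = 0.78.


Cp = (USL - LSL) / (6 * sigma)
= (106.9 - 97.0) / (6 * 0.78)
= 9.9000 / 4.6800
= 2.1154

2.1154


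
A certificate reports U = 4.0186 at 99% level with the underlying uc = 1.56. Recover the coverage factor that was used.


k = U / uc
k = 4.0186 / 1.56
k = 2.576

2.576


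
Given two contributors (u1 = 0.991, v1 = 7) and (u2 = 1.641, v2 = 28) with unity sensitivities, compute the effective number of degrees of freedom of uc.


uc = sqrt(u1^2 + u2^2) = sqrt(0.991^2 + 1.641^2) = 1.917019
v_eff = uc^4 / (u1^4/v1 + u2^4/v2)
= 1.917019^4 / (0.991^4/7 + 1.641^4/28)
= 13.505345 / 0.3967693
v_eff = 34.0383

34.0383


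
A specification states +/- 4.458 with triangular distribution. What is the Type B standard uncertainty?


u_B = half_width / sqrt(6)
u_B = 4.458 / 2.4494897
u_B = 1.8200

1.8200


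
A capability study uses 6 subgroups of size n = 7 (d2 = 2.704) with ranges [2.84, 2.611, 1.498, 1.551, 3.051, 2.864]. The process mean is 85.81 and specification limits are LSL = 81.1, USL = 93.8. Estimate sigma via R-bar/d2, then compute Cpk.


R_bar = (2.84 + 2.611 + 1.498 + 1.551 + 3.051 + 2.864) / 6 = 2.4025
sigma = R_bar / d2 = 2.4025 / 2.704 = 0.88849852
Cp = (USL - LSL)/(6*sigma) = (93.8 - 81.1)/(6*0.88849852) = 2.3823
Cpu = (93.8 - 85.81)/(3*0.88849852) = 2.9976
Cpl = (85.81 - 81.1)/(3*0.88849852) = 1.7670
Cpk = min(Cpu, Cpl) = 1.7670

1.7670


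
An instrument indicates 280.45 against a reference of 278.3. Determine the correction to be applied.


Correction = standard - reading
= 278.3 - 280.45
= -2.1500

-2.1500


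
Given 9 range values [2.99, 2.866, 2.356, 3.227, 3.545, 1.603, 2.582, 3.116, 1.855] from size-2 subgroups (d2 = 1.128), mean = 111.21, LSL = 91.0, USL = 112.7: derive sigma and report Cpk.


R_bar = (2.99 + 2.866 + 2.356 + 3.227 + 3.545 + 1.603 + 2.582 + 3.116 + 1.855) / 9 = 2.6822222
sigma = R_bar / d2 = 2.6822222 / 1.128 = 2.3778566
Cp = (USL - LSL)/(6*sigma) = (112.7 - 91.0)/(6*2.3778566) = 1.5210
Cpu = (112.7 - 111.21)/(3*2.3778566) = 0.2089
Cpl = (111.21 - 91.0)/(3*2.3778566) = 2.8331
Cpk = min(Cpu, Cpl) = 0.2089

0.2089


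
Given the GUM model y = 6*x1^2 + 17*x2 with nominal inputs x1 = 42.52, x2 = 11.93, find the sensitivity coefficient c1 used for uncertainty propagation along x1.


y = 6*x1^2 + 17*x2
dy/dx1 = 2*6*x1
Evaluate at x1 = 42.52: c1 = 12 * 42.52
c1 = 510.2400

510.2400


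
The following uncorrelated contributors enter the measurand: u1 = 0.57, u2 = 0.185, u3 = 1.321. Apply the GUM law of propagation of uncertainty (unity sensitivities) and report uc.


uc = sqrt(0.57^2 + 0.185^2 + 1.321^2)
uc = sqrt(2.104166)
uc = 1.4506

1.4506


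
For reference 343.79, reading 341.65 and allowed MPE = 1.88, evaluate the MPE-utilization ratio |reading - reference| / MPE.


e = indication - reference = 341.65 - 343.79 = -2.1400
|e| = 2.1400
ratio = |e| / MPE = 2.1400 / 1.88
ratio = 1.1383

1.1383


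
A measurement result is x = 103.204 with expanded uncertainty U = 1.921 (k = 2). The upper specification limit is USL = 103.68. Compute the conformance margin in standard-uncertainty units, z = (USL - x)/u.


u = U / k = 1.921 / 2 = 0.9605
margin = |USL - x| = |103.68 - 103.204| = 0.476
z = margin / u = 0.476 / 0.9605
z = 0.4956

0.4956


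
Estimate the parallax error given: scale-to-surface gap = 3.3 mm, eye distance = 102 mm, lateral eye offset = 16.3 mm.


error = h * offset / d
= 3.3 * 16.3 / 102
= 0.5274

0.5274


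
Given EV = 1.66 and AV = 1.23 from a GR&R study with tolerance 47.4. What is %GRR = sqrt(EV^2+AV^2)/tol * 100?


GRR = sqrt(EV^2 + AV^2) = sqrt(1.66^2 + 1.23^2) = 2.0660348
%GRR = GRR / tol * 100 = 2.0660348 / 47.4 * 100
%GRR = 4.3587

4.3587


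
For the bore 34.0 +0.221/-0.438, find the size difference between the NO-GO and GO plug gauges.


GO = nominal - lower_tol (smallest hole = maximum material condition)
GO = 34.0 - 0.438 = 33.562
NO-GO = nominal + upper_tol (largest hole = least material condition)
NO-GO = 34.0 + 0.221 = 34.221
spread = NO-GO - GO = 34.221 - 33.562 = 0.6590

0.6590


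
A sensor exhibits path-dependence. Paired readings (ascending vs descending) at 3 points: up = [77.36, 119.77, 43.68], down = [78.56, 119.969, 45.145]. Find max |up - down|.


|77.36 - 78.56| = 1.2000
|119.77 - 119.969| = 0.1990
|43.68 - 45.145| = 1.4650
hysteresis = max(diffs) = 1.4650

1.4650


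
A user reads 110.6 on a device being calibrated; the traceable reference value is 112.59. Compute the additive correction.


Correction = standard - reading
= 112.59 - 110.6
= 1.9900

1.9900


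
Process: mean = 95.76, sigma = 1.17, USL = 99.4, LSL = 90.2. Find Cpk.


Cpu = (USL - mean) / (3*sigma) = (99.4 - 95.76) / (3*1.17) = 1.0370
Cpl = (mean - LSL) / (3*sigma) = (95.76 - 90.2) / (3*1.17) = 1.5840
Cpk = min(Cpu, Cpl) = 1.0370

1.0370


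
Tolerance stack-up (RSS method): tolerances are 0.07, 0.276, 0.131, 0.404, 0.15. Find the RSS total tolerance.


RSS = sqrt(0.07^2 + 0.276^2 + 0.131^2 + 0.404^2 + 0.15^2)
= sqrt(0.283953)
= 0.5329

0.5329


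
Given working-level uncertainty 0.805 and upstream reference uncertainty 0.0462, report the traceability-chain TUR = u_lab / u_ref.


TUR = u_lab / u_ref
= 0.805 / 0.0462
= 17.4242

17.4242


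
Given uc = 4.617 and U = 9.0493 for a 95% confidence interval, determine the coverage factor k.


k = U / uc
k = 9.0493 / 4.617
k = 1.96

1.96


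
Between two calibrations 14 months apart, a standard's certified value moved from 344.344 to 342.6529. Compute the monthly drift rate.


rate = (v2 - v1) / months
= (342.6529 - 344.344) / 14
= -1.6911 / 14
= -0.1208

-0.1208


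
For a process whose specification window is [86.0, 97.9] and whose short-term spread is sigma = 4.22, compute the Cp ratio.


Cp = (USL - LSL) / (6 * sigma)
= (97.9 - 86.0) / (6 * 4.22)
= 11.9000 / 25.3200
= 0.4700

0.4700


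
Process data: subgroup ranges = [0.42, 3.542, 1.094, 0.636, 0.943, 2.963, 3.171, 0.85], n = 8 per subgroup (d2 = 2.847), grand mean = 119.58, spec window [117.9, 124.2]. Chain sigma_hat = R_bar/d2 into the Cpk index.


R_bar = (0.42 + 3.542 + 1.094 + 0.636 + 0.943 + 2.963 + 3.171 + 0.85) / 8 = 1.702375
sigma = R_bar / d2 = 1.702375 / 2.847 = 0.59795399
Cp = (USL - LSL)/(6*sigma) = (124.2 - 117.9)/(6*0.59795399) = 1.7560
Cpu = (124.2 - 119.58)/(3*0.59795399) = 2.5754
Cpl = (119.58 - 117.9)/(3*0.59795399) = 0.9365
Cpk = min(Cpu, Cpl) = 0.9365

0.9365


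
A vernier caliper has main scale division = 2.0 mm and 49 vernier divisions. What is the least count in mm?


LC = MSD / n_div
= 2.0 / 49
= 0.0408

0.0408


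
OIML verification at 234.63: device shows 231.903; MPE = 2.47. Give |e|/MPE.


e = indication - reference = 231.903 - 234.63 = -2.7270
|e| = 2.7270
ratio = |e| / MPE = 2.7270 / 2.47
ratio = 1.1040

1.1040


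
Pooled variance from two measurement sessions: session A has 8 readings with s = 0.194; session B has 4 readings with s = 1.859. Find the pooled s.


s_p = sqrt(((n1-1)*s1^2 + (n2-1)*s2^2) / (n1+n2-2))
numerator = (8-1)*0.194^2 + (4-1)*1.859^2 = 0.263452 + 10.367643 = 10.631095
denominator = 8 + 4 - 2 = 10
s_p^2 = 10.631095 / 10 = 1.0631095
s_p = sqrt(1.0631095) = 1.0311

1.0311


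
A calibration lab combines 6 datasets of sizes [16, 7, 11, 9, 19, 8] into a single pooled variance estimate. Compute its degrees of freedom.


nu = sum_i (n_i - 1)
nu = ((16 - 1) + (7 - 1) + (11 - 1) + (9 - 1) + (19 - 1) + (8 - 1))
nu = 15 + 6 + 10 + 8 + 18 + 7
nu = 64

64


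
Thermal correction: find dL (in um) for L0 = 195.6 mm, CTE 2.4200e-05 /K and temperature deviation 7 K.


dL = L * alpha * dT
= 195.6 * 2.4200e-05 * 7
= 0.0331346 mm
dL_um = 0.0331346 * 1000 = 33.1346 um

33.1346


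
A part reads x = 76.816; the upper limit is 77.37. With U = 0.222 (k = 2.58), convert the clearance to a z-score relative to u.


u = U / k = 0.222 / 2.58 = 0.086046512
margin = |USL - x| = |77.37 - 76.816| = 0.554
z = margin / u = 0.554 / 0.086046512
z = 6.4384

6.4384


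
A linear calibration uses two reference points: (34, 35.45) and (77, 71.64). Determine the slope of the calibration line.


slope = (y2 - y1) / (x2 - x1)
= (71.64 - 35.45) / (77 - 34)
= 36.1900 / 43
= 0.8416

0.8416


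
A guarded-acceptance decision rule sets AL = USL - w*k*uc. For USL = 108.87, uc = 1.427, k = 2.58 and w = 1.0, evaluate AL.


U = k * uc = 2.58 * 1.427 = 3.68166
guard band g = w * U = 1.0 * 3.68166 = 3.68166
AL = USL - g = 108.87 - 3.68166
AL = 105.1883

105.1883


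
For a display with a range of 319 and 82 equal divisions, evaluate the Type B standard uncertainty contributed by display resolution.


resolution = range / divisions
resolution = 319 / 82 = 3.8902439
u_res = resolution / (2*sqrt(3))
u_res = 3.8902439 / 3.4641016
u_res = 1.1230

1.1230


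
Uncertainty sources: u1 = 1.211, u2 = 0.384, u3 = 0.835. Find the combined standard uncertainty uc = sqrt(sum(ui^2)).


uc = sqrt(1.211^2 + 0.384^2 + 0.835^2)
uc = sqrt(2.311202)
uc = 1.5203

1.5203


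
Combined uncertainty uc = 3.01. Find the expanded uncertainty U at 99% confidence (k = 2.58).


U = k * uc
U = 2.58 * 3.01
U = 7.7658

7.7658


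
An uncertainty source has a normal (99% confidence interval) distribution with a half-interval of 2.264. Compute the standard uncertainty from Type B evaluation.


u_B = half_width / 2.576
u_B = 2.264 / 2.576
u_B = 0.8789

0.8789


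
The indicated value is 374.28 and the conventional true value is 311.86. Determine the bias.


Systematic error = measured - true
= 374.28 - 311.86
= 62.4200

62.4200


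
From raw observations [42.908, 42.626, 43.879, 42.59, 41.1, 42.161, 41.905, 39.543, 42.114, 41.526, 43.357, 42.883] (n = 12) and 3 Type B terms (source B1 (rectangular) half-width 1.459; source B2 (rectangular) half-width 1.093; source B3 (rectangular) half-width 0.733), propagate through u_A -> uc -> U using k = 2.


mean = (42.908 + 42.626 + 43.879 + 42.59 + 41.1 + 42.161 + 41.905 + 39.543 + 42.114 + 41.526 + 43.357 + 42.883) / 12 = 42.216
s = sqrt(sum((x - mean)^2)/(n-1)) = 1.1392108
u_A = s / sqrt(n) = 1.1392108 / sqrt(12) = 0.32886183
u_B1 = 1.459 / sqrt(3) = 0.84235404
u_B2 = 1.093 / sqrt(3) = 0.63104384
u_B3 = 0.733 / sqrt(3) = 0.42319775
uc = sqrt(0.32886183^2 + 0.84235404^2 + 0.63104384^2 + 0.42319775^2) = 1.181111
U = k * uc = 2 * 1.181111
U = 2.3622

2.3622


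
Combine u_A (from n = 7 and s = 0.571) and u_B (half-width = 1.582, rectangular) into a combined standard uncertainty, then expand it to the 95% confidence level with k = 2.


u_A = s / sqrt(n) = 0.571 / sqrt(7) = 0.21581771
u_B = half_width / sqrt(3) = 1.582 / sqrt(3) = 0.91336813
uc = sqrt(u_A^2 + u_B^2) = sqrt(0.21581771^2 + 0.91336813^2) = 0.93851938
U = k * uc = 2 * 0.93851938
U = 1.8770

1.8770


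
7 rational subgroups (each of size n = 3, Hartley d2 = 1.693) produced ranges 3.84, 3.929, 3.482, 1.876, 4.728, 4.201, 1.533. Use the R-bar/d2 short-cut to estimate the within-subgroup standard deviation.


R_bar = (3.84 + 3.929 + 3.482 + 1.876 + 4.728 + 4.201 + 1.533) / 7
R_bar = 23.589 / 7 = 3.3698571
sigma_hat = R_bar / d2 = 3.3698571 / 1.693 = 1.9905

1.9905


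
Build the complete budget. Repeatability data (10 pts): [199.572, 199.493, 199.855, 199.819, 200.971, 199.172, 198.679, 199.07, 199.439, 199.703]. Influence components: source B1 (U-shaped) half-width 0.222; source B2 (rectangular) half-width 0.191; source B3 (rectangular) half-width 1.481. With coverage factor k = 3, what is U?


mean = (199.572 + 199.493 + 199.855 + 199.819 + 200.971 + 199.172 + 198.679 + 199.07 + 199.439 + 199.703) / 10 = 199.5773
s = sqrt(sum((x - mean)^2)/(n-1)) = 0.60996923
u_A = s / sqrt(n) = 0.60996923 / sqrt(10) = 0.19288921
u_B1 = 0.222 / sqrt(2) = 0.15697771
u_B2 = 0.191 / sqrt(3) = 0.1102739
u_B3 = 1.481 / sqrt(3) = 0.85505575
uc = sqrt(0.19288921^2 + 0.15697771^2 + 0.1102739^2 + 0.85505575^2) = 0.89728976
U = k * uc = 3 * 0.89728976
U = 2.6919

2.6919


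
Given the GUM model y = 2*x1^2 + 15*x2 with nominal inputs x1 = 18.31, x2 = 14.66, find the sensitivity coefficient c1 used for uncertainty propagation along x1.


y = 2*x1^2 + 15*x2
dy/dx1 = 2*2*x1
Evaluate at x1 = 18.31: c1 = 4 * 18.31
c1 = 73.2400

73.2400


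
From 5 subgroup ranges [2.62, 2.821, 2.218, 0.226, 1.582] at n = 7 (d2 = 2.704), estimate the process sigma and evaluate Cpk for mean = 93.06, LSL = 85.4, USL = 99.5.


R_bar = (2.62 + 2.821 + 2.218 + 0.226 + 1.582) / 5 = 1.8934
sigma = R_bar / d2 = 1.8934 / 2.704 = 0.70022189
Cp = (USL - LSL)/(6*sigma) = (99.5 - 85.4)/(6*0.70022189) = 3.3561
Cpu = (99.5 - 93.06)/(3*0.70022189) = 3.0657
Cpl = (93.06 - 85.4)/(3*0.70022189) = 3.6465
Cpk = min(Cpu, Cpl) = 3.0657

3.0657


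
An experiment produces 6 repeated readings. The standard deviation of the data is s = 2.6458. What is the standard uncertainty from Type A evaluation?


u_A = s / sqrt(n)
u_A = 2.6458 / sqrt(6)
u_A = 2.6458 / 2.4494897
u_A = 1.0801

1.0801


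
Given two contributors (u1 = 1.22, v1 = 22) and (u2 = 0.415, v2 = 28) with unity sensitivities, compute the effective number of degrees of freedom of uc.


uc = sqrt(u1^2 + u2^2) = sqrt(1.22^2 + 0.415^2) = 1.2886524
v_eff = uc^4 / (u1^4/v1 + u2^4/v2)
= 1.2886524^4 / (1.22^4/22 + 0.415^4/28)
= 2.7576754 / 0.10175636
v_eff = 27.1008

27.1008


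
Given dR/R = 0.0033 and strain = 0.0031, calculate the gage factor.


GF = (dR/R) / epsilon
= 0.0033 / 0.0031
= 1.0645

1.0645


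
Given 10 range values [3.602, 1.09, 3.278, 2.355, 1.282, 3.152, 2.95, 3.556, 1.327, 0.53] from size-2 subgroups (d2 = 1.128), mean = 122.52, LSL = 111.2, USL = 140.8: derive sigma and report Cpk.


R_bar = (3.602 + 1.09 + 3.278 + 2.355 + 1.282 + 3.152 + 2.95 + 3.556 + 1.327 + 0.53) / 10 = 2.3122
sigma = R_bar / d2 = 2.3122 / 1.128 = 2.0498227
Cp = (USL - LSL)/(6*sigma) = (140.8 - 111.2)/(6*2.0498227) = 2.4067
Cpu = (140.8 - 122.52)/(3*2.0498227) = 2.9726
Cpl = (122.52 - 111.2)/(3*2.0498227) = 1.8408
Cpk = min(Cpu, Cpl) = 1.8408

1.8408


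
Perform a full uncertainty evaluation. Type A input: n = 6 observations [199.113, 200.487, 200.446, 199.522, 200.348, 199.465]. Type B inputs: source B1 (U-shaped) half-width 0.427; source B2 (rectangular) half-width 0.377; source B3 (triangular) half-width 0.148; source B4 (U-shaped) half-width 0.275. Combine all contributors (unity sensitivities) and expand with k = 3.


mean = (199.113 + 200.487 + 200.446 + 199.522 + 200.348 + 199.465) / 6 = 199.8968333
s = sqrt(sum((x - mean)^2)/(n-1)) = 0.59913385
u_A = s / sqrt(n) = 0.59913385 / sqrt(6) = 0.24459537
u_B1 = 0.427 / sqrt(2) = 0.3019346
u_B2 = 0.377 / sqrt(3) = 0.21766105
u_B3 = 0.148 / sqrt(6) = 0.060420747
u_B4 = 0.275 / sqrt(2) = 0.19445436
uc = sqrt(0.24459537^2 + 0.3019346^2 + 0.21766105^2 + 0.060420747^2 + 0.19445436^2) = 0.48972533
U = k * uc = 3 * 0.48972533
U = 1.4692

1.4692
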